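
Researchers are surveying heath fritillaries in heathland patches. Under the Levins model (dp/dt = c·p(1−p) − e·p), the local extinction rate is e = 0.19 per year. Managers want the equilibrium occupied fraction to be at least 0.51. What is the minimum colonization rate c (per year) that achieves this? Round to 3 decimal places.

0.388

p* = 1 − e/c ≥ 0.51 requires e/c ≤ 0.4900, i.e. c ≥ e/0.4900.
c_min = 0.19/0.4900 = 0.3878.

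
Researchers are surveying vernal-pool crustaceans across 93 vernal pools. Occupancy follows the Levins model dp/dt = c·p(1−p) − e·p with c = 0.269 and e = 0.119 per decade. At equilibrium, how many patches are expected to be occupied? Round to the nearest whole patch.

p* = 1 − e/c = 1 − 0.119/0.269 = 0.5576.
Expected occupied patches = N × p* = 93 × 0.5576 = 51.86 ≈ 52.

52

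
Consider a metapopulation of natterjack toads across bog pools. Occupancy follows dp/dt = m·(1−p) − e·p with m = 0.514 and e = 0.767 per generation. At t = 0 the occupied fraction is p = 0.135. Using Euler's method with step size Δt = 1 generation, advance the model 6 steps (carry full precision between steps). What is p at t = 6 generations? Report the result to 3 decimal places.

0.401

Update rule: p ← p + [m·(1−p) − e·p]·Δt with Δt = 1.
t = 1: p = 0.13500 + (+0.34107) = 0.47607
t = 2: p = 0.47607 + (-0.09584) = 0.38023
t = 3: p = 0.38023 + (+0.02693) = 0.40716
t = 4: p = 0.40716 + (-0.00757) = 0.39959
t = 5: p = 0.39959 + (+0.00213) = 0.40172
t = 6: p = 0.40172 + (-0.00060) = 0.40112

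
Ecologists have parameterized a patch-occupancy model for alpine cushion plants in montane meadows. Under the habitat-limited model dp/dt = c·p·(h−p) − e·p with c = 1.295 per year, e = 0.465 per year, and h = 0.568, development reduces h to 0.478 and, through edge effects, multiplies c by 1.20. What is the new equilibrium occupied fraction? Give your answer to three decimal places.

Before: p* = h − e/c = 0.568 − 0.465/1.295 = 0.568 − 0.3591 = 0.2089.
After: c = 1.554, e = 0.465, h = 0.478; p* = 0.478 − 0.465/1.554 = 0.1788.

0.179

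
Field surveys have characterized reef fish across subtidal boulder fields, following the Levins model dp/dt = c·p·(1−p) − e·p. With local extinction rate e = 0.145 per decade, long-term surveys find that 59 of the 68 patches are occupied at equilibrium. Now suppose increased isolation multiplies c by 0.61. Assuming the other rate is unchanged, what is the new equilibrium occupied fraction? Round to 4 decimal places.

Observed p* = 59/68 = 0.86765.
Balance c(1−p*) = e gives c = e/(1 − 0.86765) = 0.145/0.13235 = 1.09558.
New p* = 1 − e/c = 1 − 0.14500/0.66830 = 0.78303.

0.7830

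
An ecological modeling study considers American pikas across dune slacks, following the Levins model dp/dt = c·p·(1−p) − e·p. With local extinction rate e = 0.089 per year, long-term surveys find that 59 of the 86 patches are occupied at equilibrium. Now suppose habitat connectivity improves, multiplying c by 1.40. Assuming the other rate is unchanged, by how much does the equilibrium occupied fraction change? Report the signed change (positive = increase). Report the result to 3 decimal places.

0.090

Observed p* = 59/86 = 0.68605.
Balance c(1−p*) = e gives c = e/(1 − 0.68605) = 0.089/0.31395 = 0.28348.
New p* = 1 − e/c = 1 − 0.08900/0.39687 = 0.77575.
Δp* = 0.77575 − 0.68605 = +0.08970.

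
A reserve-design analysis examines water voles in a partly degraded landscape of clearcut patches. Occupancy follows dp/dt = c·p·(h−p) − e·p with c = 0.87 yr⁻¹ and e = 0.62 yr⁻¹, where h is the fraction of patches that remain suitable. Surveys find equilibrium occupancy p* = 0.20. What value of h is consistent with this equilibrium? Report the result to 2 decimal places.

0.91

At equilibrium c(h−p*) = e, so h = p* + e/c.
h = 0.20 + 0.62/0.87 = 0.20 + 0.7126 = 0.9126.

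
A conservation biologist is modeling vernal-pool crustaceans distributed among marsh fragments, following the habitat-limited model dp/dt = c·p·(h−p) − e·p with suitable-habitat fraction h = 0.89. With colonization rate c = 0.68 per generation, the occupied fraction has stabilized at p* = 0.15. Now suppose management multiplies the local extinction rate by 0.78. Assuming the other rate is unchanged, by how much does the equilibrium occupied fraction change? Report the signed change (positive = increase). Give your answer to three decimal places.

0.163

Balance c(h−p*) = e gives e = 0.68×(0.89 − 0.15000) = 0.50320.
New p* = 0.89 − e/c = 0.89 − 0.39250/0.68000 = 0.31279.
Δp* = 0.31279 − 0.15000 = +0.16279.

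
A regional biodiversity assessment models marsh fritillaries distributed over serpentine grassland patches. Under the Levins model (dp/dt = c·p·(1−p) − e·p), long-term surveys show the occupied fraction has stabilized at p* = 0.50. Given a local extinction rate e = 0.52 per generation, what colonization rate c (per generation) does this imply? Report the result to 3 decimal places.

At equilibrium c(1−p*) = e, so c = e/(1−p*).
c = 0.52/(1 − 0.50) = 0.52/0.5000 = 1.0400.

1.040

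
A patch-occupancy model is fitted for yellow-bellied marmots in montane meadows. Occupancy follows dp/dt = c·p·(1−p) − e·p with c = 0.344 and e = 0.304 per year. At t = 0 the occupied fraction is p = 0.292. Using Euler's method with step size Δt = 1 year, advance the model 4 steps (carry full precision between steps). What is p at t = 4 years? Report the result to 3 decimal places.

Update rule: p ← p + [c·p·(1−p) − e·p]·Δt with Δt = 1.
step 1: Δp = -0.01765, p = 0.27435
step 2: Δp = -0.01492, p = 0.25943
step 3: Δp = -0.01278, p = 0.24666
step 4: Δp = -0.01106, p = 0.23559

0.236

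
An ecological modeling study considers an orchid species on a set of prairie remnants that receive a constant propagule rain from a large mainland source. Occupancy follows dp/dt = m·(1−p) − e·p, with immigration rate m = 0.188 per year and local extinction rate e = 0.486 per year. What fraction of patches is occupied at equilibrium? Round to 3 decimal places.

Setting dp/dt = 0: m − m·p* = e·p*, so m = (m+e)·p*.
p* = m/(m+e) = 0.188/(0.188+0.486) = 0.188/0.6740 = 0.2789.

0.279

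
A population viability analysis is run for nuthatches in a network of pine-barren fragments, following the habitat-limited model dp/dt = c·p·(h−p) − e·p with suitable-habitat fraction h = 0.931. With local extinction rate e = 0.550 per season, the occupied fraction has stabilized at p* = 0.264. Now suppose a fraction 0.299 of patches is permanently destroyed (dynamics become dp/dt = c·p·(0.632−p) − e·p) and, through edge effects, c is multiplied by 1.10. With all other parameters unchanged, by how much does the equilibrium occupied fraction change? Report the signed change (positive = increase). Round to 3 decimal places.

Balance c(h−p*) = e gives c = e/(0.931 − 0.26400) = 0.550/0.66700 = 0.82459.
New p* = 0.632 − e/c = 0.632 − 0.55000/0.90705 = 0.02564.
Δp* = 0.02564 − 0.26400 = -0.23836.

-0.238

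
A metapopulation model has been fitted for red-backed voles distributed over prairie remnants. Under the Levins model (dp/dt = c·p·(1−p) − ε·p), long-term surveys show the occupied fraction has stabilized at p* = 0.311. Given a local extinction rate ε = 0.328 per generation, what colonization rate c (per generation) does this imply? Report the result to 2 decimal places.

0.48

At equilibrium c(1−p*) = ε, so c = ε/(1−p*).
c = 0.328/(1 − 0.311) = 0.328/0.6890 = 0.4761.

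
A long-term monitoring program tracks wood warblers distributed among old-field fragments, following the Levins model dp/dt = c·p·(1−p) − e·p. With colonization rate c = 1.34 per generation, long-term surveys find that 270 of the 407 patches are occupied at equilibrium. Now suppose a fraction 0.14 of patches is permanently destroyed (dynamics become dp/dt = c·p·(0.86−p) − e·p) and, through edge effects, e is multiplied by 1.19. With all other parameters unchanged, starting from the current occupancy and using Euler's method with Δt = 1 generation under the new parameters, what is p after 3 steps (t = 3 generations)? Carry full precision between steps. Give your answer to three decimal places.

Observed p* = 270/407 = 0.66339.
Balance c(1−p*) = e gives e = 1.34×(1 − 0.66339) = 0.45106.
Starting from p₀ = 0.66339; update p ← p + (dp/dt)·Δt with the new parameters.
p: 0.66339 → 0.48209  (Δp = -0.18131)
p: 0.48209 → 0.46745  (Δp = -0.01463)
p: 0.46745 → 0.46243  (Δp = -0.00502)

0.462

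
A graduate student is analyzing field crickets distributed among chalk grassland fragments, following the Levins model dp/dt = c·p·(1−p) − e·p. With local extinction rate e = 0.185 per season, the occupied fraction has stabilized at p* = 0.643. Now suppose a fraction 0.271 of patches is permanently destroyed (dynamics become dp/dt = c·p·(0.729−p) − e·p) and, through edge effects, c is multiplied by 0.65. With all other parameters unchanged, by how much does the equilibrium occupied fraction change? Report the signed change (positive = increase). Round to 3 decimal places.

Balance c(1−p*) = e gives c = e/(1 − 0.64300) = 0.185/0.35700 = 0.51821.
New p* = 0.729 − e/c = 0.729 − 0.18500/0.33684 = 0.17978.
Δp* = 0.17978 − 0.64300 = -0.46322.

-0.463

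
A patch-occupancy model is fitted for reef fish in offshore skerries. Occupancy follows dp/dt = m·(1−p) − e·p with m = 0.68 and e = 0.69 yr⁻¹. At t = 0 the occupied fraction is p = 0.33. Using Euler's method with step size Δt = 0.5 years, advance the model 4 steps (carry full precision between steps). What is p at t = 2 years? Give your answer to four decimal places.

Update rule: p ← p + [m·(1−p) − e·p]·Δt with Δt = 0.5.
step 1: Δp = +0.11395, p = 0.44395
step 2: Δp = +0.03589, p = 0.47984
step 3: Δp = +0.01131, p = 0.49115
step 4: Δp = +0.00356, p = 0.49471

0.4947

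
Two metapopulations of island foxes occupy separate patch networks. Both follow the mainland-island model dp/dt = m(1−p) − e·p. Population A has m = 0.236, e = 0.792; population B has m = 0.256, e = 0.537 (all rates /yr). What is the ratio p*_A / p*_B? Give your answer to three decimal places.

A: p*_A = m/(m+e) = 0.236/1.0280 = 0.2296.
B: p*_B = 0.256/0.7930 = 0.3228.
p*_A / p*_B = 0.2296/0.3228 = 0.7111.

0.711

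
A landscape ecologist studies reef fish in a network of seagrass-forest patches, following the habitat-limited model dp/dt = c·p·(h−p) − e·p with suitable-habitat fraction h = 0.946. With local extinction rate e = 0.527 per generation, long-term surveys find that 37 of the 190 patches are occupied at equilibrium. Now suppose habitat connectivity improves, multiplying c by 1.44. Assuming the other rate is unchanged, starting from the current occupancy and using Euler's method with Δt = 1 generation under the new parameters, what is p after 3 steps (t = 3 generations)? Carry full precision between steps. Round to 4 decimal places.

Observed p* = 37/190 = 0.19474.
Balance c(h−p*) = e gives c = e/(0.946 − 0.19474) = 0.527/0.75126 = 0.70149.
Starting from p₀ = 0.19474; update p ← p + (dp/dt)·Δt with the new parameters.
  1  |  dp/dt·Δt = +0.045156  |  p_1 = 0.239892
  2  |  dp/dt·Δt = +0.044684  |  p_2 = 0.284576
  3  |  dp/dt·Δt = +0.040162  |  p_3 = 0.324739

0.3247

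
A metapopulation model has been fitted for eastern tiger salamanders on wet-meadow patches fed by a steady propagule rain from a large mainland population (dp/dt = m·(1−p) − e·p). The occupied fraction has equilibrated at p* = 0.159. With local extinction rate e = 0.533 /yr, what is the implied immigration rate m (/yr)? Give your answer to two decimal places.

0.10

At equilibrium m(1−p*) = e·p*, so m = e·p*/(1−p*).
m = 0.533 × 0.159 / 0.8410 = 0.0847/0.8410 = 0.1008.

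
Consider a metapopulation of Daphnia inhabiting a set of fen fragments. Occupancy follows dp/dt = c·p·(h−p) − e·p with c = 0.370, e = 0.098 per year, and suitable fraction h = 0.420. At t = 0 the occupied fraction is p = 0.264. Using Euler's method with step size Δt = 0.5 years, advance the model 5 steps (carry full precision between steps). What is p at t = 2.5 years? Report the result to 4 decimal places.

0.2407

Update rule: p ← p + [c·p·(h−p) − e·p]·Δt with Δt = 0.5.
  1  |  dp/dt·Δt = -0.005317  |  p_1 = 0.258683
  2  |  dp/dt·Δt = -0.004955  |  p_2 = 0.253728
  3  |  dp/dt·Δt = -0.004628  |  p_3 = 0.249100
  4  |  dp/dt·Δt = -0.004330  |  p_4 = 0.244770
  5  |  dp/dt·Δt = -0.004059  |  p_5 = 0.240711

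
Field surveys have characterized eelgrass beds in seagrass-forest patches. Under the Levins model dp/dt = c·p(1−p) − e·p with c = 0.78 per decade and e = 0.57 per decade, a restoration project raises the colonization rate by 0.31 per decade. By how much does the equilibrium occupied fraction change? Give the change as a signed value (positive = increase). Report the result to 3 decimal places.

0.208

Before: p* = 1 − 0.57/0.78 = 0.2692.
After the change, c = 1.09, e = 0.57, so p* = 1 − 0.57/1.09 = 0.4771.
Δp* = 0.4771 − 0.2692 = +0.2078.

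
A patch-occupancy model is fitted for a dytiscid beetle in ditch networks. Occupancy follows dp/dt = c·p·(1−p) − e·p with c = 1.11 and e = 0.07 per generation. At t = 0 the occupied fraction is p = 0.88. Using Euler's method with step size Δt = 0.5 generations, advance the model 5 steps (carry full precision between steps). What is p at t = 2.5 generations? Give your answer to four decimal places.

0.9353

Update rule: p ← p + [c·p·(1−p) − e·p]·Δt with Δt = 0.5.
  1  |  dp/dt·Δt = +0.027808  |  p_1 = 0.907808
  2  |  dp/dt·Δt = +0.014676  |  p_2 = 0.922484
  3  |  dp/dt·Δt = +0.007400  |  p_3 = 0.929884
  4  |  dp/dt·Δt = +0.003640  |  p_4 = 0.933524
  5  |  dp/dt·Δt = +0.001768  |  p_5 = 0.935292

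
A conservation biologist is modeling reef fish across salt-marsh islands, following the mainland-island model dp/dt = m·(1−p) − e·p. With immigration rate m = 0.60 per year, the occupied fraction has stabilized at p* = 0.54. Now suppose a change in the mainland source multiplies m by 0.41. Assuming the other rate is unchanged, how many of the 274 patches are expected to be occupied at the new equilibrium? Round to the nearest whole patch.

Balance m(1−p*) = e·p* gives e = m(1−p*)/p* = 0.60×0.46000/0.54000 = 0.51111.
New p* = m/(m+e) = 0.24600/(0.24600+0.51111) = 0.32492.
Expected occupied = 274 × 0.32492 = 89.03 ≈ 89.

89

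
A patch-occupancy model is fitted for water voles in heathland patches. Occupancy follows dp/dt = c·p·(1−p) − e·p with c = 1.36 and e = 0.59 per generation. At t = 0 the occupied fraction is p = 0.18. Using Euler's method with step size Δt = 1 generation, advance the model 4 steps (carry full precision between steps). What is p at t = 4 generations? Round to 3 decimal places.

0.536

Update rule: p ← p + [c·p·(1−p) − e·p]·Δt with Δt = 1.
t = 1: p = 0.18000 + (+0.09454) = 0.27454
t = 2: p = 0.27454 + (+0.10889) = 0.38343
t = 3: p = 0.38343 + (+0.09530) = 0.47872
t = 4: p = 0.47872 + (+0.05694) = 0.53566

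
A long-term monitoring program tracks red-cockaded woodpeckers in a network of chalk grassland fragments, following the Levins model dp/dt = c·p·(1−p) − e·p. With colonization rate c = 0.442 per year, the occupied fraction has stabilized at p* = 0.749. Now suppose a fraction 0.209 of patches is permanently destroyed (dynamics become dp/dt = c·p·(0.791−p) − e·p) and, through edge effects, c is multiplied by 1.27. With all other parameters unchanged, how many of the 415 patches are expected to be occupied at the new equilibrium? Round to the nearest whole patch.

246

Balance c(1−p*) = e gives e = 0.442×(1 − 0.74900) = 0.11094.
New p* = 0.791 − e/c = 0.791 − 0.11094/0.56134 = 0.59337.
Expected occupied = 415 × 0.59337 = 246.25 ≈ 246.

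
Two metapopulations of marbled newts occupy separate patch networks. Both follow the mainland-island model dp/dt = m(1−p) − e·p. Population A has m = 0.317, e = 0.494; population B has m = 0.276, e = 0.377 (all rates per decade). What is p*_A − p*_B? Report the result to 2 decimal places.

A: p*_A = m/(m+e) = 0.317/0.8110 = 0.3909.
B: p*_B = 0.276/0.6530 = 0.4227.
p*_A − p*_B = 0.3909 − 0.4227 = -0.0318.

-0.03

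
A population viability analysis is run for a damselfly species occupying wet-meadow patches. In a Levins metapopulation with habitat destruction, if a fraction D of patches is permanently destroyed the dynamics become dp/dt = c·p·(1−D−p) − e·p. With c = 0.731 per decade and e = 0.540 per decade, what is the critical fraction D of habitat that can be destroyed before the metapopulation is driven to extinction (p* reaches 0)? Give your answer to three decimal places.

0.261

The nontrivial equilibrium is p* = (1−D) − e/c; extinction occurs when this hits zero.
So D_crit = 1 − e/c = 1 − 0.540/0.731 = 1 − 0.7387 = 0.2613.
This equals the undisturbed p*, a classic result of Lande's extension.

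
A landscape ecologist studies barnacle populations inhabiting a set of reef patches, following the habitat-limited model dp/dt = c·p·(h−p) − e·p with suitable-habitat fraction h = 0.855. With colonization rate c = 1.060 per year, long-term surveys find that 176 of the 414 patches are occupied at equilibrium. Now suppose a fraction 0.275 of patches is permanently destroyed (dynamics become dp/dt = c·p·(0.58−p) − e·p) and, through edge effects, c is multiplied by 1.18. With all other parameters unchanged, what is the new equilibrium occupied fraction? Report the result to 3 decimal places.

Observed p* = 176/414 = 0.42512.
Balance c(h−p*) = e gives e = 1.060×(0.855 − 0.42512) = 0.45567.
New p* = 0.58 − e/c = 0.58 − 0.45567/1.25080 = 0.21570.

0.216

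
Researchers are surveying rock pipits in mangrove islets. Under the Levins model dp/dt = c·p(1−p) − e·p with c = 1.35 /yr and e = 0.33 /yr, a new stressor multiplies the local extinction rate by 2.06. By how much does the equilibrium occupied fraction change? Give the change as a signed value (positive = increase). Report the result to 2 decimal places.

-0.26

Before: p* = 1 − 0.33/1.35 = 0.7556.
After the change, c = 1.35, e = 0.6798, so p* = 1 − 0.6798/1.35 = 0.4964.
Δp* = 0.4964 − 0.7556 = -0.2591.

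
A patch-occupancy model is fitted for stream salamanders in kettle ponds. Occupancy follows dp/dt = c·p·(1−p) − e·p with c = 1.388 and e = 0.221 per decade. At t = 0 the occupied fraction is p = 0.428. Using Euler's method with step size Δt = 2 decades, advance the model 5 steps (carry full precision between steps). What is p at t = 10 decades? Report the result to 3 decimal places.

0.997

Update rule: p ← p + [c·p·(1−p) − e·p]·Δt with Δt = 2.
  1  |  dp/dt·Δt = +0.490433  |  p_1 = 0.918433
  2  |  dp/dt·Δt = -0.197987  |  p_2 = 0.720446
  3  |  dp/dt·Δt = +0.240659  |  p_3 = 0.961105
  4  |  dp/dt·Δt = -0.321036  |  p_4 = 0.640069
  5  |  dp/dt·Δt = +0.356626  |  p_5 = 0.996695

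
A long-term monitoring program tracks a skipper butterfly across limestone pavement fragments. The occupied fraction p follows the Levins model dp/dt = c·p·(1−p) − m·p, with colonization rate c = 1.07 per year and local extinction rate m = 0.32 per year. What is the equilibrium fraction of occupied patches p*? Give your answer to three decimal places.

Setting dp/dt = 0 and dividing through by p* gives c·(1−p*) = m.
So p* = 1 − m/c = 1 − 0.32/1.07 = 1 − 0.2991 = 0.7009.

0.701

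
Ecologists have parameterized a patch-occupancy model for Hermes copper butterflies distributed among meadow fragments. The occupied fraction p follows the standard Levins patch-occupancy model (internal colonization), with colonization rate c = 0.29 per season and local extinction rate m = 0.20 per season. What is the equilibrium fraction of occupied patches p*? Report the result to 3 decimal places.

0.310

At equilibrium, colonization balances extinction: c·p*·(1−p*) = m·p*.
So p* = 1 − m/c = 1 − 0.20/0.29 = 1 − 0.6897 = 0.3103.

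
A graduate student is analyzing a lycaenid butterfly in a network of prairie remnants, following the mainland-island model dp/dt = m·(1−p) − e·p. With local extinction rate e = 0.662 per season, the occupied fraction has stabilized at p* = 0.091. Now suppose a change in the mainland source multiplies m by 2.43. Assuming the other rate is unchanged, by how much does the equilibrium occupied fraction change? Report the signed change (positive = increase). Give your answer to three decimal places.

Balance m(1−p*) = e·p* gives m = e·p*/(1−p*) = 0.662×0.09100/0.90900 = 0.06627.
New p* = m/(m+e) = 0.16104/(0.16104+0.66200) = 0.19566.
Δp* = 0.19566 − 0.09100 = +0.10466.

0.105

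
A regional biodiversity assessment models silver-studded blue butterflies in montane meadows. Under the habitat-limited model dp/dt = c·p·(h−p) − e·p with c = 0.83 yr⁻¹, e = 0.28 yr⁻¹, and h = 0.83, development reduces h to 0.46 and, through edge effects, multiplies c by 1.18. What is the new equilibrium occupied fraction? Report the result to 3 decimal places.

0.174

Before: p* = h − e/c = 0.83 − 0.28/0.83 = 0.83 − 0.3373 = 0.4927.
After: c = 0.9794, e = 0.28, h = 0.46; p* = 0.46 − 0.28/0.9794 = 0.1741.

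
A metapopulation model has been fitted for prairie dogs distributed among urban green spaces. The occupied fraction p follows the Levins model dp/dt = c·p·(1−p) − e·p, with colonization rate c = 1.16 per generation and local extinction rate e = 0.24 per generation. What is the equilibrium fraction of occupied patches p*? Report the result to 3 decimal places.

0.793

At equilibrium, colonization balances extinction: c·p*·(1−p*) = e·p*.
So p* = 1 − e/c = 1 − 0.24/1.16 = 1 − 0.2069 = 0.7931.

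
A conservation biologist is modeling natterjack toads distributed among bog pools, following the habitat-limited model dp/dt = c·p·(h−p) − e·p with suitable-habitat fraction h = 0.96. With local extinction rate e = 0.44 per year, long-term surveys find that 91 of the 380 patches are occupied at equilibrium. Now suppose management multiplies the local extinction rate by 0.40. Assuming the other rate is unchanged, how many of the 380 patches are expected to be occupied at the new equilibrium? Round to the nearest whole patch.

255

Observed p* = 91/380 = 0.23947.
Balance c(h−p*) = e gives c = e/(0.96 − 0.23947) = 0.44/0.72053 = 0.61066.
New p* = 0.96 − e/c = 0.96 − 0.17600/0.61066 = 0.67179.
Expected occupied = 380 × 0.67179 = 255.28 ≈ 255.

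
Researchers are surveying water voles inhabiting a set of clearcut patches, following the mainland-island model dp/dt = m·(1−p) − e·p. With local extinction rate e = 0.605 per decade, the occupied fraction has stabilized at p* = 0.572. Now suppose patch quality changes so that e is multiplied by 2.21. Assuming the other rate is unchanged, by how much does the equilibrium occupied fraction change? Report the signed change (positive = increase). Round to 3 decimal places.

Balance m(1−p*) = e·p* gives m = e·p*/(1−p*) = 0.605×0.57200/0.42800 = 0.80855.
New p* = m/(m+e) = 0.80855/(0.80855+1.33705) = 0.37684.
Δp* = 0.37684 − 0.57200 = -0.19516.

-0.195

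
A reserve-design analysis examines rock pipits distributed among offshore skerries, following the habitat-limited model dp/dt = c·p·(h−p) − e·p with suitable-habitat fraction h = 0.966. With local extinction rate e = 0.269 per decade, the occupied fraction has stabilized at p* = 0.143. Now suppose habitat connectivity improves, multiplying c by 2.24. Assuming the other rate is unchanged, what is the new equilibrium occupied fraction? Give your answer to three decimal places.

Balance c(h−p*) = e gives c = e/(0.966 − 0.14300) = 0.269/0.82300 = 0.32685.
New p* = 0.966 − e/c = 0.966 − 0.26900/0.73214 = 0.59858.

0.599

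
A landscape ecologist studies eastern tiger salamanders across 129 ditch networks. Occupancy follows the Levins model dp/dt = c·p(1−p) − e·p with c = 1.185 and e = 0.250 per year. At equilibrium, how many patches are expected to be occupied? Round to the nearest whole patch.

p* = 1 − e/c = 1 − 0.250/1.185 = 0.7890.
Expected occupied patches = N × p* = 129 × 0.7890 = 101.78 ≈ 102.

102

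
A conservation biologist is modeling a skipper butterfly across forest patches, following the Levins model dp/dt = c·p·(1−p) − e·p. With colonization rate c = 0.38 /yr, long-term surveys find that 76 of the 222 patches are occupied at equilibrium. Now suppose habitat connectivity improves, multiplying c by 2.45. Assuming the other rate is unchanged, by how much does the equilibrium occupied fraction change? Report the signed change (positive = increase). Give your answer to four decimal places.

0.3892

Observed p* = 76/222 = 0.34234.
Balance c(1−p*) = e gives e = 0.38×(1 − 0.34234) = 0.24991.
New p* = 1 − e/c = 1 − 0.24991/0.93100 = 0.73157.
Δp* = 0.73157 − 0.34234 = +0.38923.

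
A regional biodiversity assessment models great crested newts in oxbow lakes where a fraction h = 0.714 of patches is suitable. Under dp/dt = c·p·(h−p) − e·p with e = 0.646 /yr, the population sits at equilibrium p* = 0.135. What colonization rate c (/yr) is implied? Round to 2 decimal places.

At equilibrium c(h−p*) = e, so c = e/(h−p*).
c = 0.646/(0.714 − 0.135) = 0.646/0.5790 = 1.1157.

1.12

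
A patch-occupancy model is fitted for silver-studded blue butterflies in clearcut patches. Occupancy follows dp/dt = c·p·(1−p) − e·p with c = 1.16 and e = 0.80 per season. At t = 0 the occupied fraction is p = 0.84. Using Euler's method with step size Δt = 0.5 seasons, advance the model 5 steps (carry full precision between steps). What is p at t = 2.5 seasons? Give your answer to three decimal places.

0.384

Update rule: p ← p + [c·p·(1−p) − e·p]·Δt with Δt = 0.5.
t = 0.5: p = 0.84000 + (-0.25805) = 0.58195
t = 1: p = 0.58195 + (-0.09168) = 0.49028
t = 1.5: p = 0.49028 + (-0.05117) = 0.43911
t = 2: p = 0.43911 + (-0.03279) = 0.40632
t = 2.5: p = 0.40632 + (-0.02262) = 0.38370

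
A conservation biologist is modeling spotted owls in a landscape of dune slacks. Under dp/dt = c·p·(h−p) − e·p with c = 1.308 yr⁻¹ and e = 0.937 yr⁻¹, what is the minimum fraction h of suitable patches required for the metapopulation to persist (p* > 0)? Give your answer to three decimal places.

0.716

p* = h − e/c is positive only when h > e/c.
h_min = e/c = 0.937/1.308 = 0.7164.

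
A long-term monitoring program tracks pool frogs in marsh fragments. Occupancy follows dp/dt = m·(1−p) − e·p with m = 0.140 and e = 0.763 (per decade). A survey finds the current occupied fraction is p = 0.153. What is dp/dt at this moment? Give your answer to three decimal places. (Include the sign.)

Colonization term: m·(1−p) = 0.140×0.8470 = 0.11858.
Extinction term: e·p = 0.11674.
dp/dt = 0.11858 − 0.11674 = 0.00184.

0.002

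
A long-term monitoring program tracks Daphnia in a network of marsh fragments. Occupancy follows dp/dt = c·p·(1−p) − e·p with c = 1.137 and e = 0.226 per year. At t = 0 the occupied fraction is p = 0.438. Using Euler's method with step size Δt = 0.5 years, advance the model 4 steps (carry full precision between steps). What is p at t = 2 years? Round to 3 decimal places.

0.725

Update rule: p ← p + [c·p·(1−p) − e·p]·Δt with Δt = 0.5.
p: 0.43800 → 0.52845  (Δp = +0.09045)
p: 0.52845 → 0.61040  (Δp = +0.08195)
p: 0.61040 → 0.67662  (Δp = +0.06622)
p: 0.67662 → 0.72455  (Δp = +0.04793)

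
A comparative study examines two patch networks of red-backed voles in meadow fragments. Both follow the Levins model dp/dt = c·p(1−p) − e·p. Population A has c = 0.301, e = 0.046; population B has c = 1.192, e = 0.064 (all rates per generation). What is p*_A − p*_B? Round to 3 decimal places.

-0.099

A: p*_A = 1 − 0.046/0.301 = 0.8472.
B: p*_B = 1 − 0.064/1.192 = 0.9463.
p*_A − p*_B = 0.8472 − 0.9463 = -0.0991.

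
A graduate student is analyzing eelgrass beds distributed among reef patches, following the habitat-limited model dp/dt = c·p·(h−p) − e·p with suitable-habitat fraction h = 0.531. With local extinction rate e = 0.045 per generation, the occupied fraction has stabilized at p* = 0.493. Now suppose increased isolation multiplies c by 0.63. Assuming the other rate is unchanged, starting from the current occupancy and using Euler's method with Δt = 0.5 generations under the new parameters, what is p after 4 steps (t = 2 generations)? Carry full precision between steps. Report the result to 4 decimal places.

0.4807

Balance c(h−p*) = e gives c = e/(0.531 − 0.49300) = 0.045/0.03800 = 1.18421.
Starting from p₀ = 0.49300; update p ← p + (dp/dt)·Δt with the new parameters.
p: 0.49300 → 0.48890  (Δp = -0.00410)
p: 0.48890 → 0.48557  (Δp = -0.00332)
p: 0.48557 → 0.48288  (Δp = -0.00270)
p: 0.48288 → 0.48068  (Δp = -0.00220)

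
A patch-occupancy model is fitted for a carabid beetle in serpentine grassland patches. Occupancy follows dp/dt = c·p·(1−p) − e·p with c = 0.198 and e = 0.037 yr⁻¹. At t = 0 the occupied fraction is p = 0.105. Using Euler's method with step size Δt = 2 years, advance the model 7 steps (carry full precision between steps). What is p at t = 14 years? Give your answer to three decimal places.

0.450

Update rule: p ← p + [c·p·(1−p) − e·p]·Δt with Δt = 2.
  1  |  dp/dt·Δt = +0.029444  |  p_1 = 0.134444
  2  |  dp/dt·Δt = +0.036133  |  p_2 = 0.170577
  3  |  dp/dt·Δt = +0.043404  |  p_3 = 0.213981
  4  |  dp/dt·Δt = +0.050770  |  p_4 = 0.264751
  5  |  dp/dt·Δt = +0.057493  |  p_5 = 0.322244
  6  |  dp/dt·Δt = +0.062641  |  p_6 = 0.384885
  7  |  dp/dt·Δt = +0.065271  |  p_7 = 0.450156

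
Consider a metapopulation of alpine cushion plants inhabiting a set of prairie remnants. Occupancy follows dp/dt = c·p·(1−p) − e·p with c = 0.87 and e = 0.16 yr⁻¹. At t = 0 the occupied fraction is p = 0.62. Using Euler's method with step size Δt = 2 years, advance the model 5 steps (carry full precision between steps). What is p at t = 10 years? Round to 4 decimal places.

Update rule: p ← p + [c·p·(1−p) − e·p]·Δt with Δt = 2.
step 1: Δp = +0.21154, p = 0.83154
step 2: Δp = -0.02236, p = 0.80919
step 3: Δp = +0.00972, p = 0.81891
step 4: Δp = -0.00401, p = 0.81489
step 5: Δp = +0.00170, p = 0.81659

0.8166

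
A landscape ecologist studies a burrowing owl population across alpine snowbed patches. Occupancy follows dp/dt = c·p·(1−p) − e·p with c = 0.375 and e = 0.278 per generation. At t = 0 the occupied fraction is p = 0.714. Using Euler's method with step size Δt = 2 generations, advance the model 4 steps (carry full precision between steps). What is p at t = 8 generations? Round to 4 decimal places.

Update rule: p ← p + [c·p·(1−p) − e·p]·Δt with Δt = 2.
  1  |  dp/dt·Δt = -0.243831  |  p_1 = 0.470169
  2  |  dp/dt·Δt = -0.074581  |  p_2 = 0.395588
  3  |  dp/dt·Δt = -0.040623  |  p_3 = 0.354964
  4  |  dp/dt·Δt = -0.025637  |  p_4 = 0.329328

0.3293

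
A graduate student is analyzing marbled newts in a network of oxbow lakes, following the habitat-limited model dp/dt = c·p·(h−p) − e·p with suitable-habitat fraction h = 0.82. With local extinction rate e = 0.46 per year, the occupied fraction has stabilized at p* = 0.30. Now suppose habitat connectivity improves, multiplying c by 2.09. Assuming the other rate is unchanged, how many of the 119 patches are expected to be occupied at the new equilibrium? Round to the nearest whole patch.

Balance c(h−p*) = e gives c = e/(0.82 − 0.30000) = 0.46/0.52000 = 0.88462.
New p* = 0.82 − e/c = 0.82 − 0.46000/1.84886 = 0.57120.
Expected occupied = 119 × 0.57120 = 67.97 ≈ 68.

68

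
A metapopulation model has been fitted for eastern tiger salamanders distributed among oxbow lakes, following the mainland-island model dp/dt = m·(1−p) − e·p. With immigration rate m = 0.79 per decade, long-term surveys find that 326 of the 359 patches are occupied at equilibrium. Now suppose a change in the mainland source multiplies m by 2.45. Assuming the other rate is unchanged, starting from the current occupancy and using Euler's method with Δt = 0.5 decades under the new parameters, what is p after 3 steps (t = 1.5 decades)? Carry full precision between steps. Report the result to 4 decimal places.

0.9603

Observed p* = 326/359 = 0.90808.
Balance m(1−p*) = e·p* gives e = m(1−p*)/p* = 0.79×0.09192/0.90808 = 0.07997.
Starting from p₀ = 0.90808; update p ← p + (dp/dt)·Δt with the new parameters.
p: 0.90808 → 0.96073  (Δp = +0.05265)
p: 0.96073 → 0.96032  (Δp = -0.00041)
p: 0.96032 → 0.96032  (Δp = +0.00000)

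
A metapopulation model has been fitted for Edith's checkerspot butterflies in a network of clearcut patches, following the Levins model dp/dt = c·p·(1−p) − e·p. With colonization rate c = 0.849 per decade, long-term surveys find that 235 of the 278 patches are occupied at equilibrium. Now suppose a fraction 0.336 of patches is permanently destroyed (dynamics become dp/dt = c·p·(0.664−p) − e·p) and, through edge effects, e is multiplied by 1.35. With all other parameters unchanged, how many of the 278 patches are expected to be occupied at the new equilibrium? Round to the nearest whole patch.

127

Observed p* = 235/278 = 0.84532.
Balance c(1−p*) = e gives e = 0.849×(1 − 0.84532) = 0.13132.
New p* = 0.664 − e/c = 0.664 − 0.17728/0.84900 = 0.45519.
Expected occupied = 278 × 0.45519 = 126.54 ≈ 127.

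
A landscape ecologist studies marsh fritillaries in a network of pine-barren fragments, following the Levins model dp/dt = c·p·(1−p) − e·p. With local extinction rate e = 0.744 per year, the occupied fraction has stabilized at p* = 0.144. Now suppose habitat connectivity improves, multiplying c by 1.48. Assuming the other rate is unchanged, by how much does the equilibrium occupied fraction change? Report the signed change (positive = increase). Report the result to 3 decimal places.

Balance c(1−p*) = e gives c = e/(1 − 0.14400) = 0.744/0.85600 = 0.86916.
New p* = 1 − e/c = 1 − 0.74400/1.28636 = 0.42162.
Δp* = 0.42162 − 0.14400 = +0.27762.

0.278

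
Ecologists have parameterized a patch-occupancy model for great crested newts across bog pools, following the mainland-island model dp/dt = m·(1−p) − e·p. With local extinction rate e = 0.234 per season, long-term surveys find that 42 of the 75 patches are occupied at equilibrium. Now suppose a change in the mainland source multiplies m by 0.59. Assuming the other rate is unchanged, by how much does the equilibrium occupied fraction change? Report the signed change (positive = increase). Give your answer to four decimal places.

-0.1311

Observed p* = 42/75 = 0.56000.
Balance m(1−p*) = e·p* gives m = e·p*/(1−p*) = 0.234×0.56000/0.44000 = 0.29782.
New p* = m/(m+e) = 0.17571/(0.17571+0.23400) = 0.42886.
Δp* = 0.42886 − 0.56000 = -0.13114.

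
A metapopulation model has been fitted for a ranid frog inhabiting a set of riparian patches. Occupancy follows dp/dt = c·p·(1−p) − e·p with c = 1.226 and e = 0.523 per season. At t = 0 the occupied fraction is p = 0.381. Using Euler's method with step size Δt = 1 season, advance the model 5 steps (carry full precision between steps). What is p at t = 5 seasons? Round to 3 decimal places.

0.572

Update rule: p ← p + [c·p·(1−p) − e·p]·Δt with Δt = 1.
step 1: Δp = +0.08988, p = 0.47088
step 2: Δp = +0.05919, p = 0.53007
step 3: Δp = +0.02817, p = 0.55823
step 4: Δp = +0.01039, p = 0.56862
step 5: Δp = +0.00334, p = 0.57196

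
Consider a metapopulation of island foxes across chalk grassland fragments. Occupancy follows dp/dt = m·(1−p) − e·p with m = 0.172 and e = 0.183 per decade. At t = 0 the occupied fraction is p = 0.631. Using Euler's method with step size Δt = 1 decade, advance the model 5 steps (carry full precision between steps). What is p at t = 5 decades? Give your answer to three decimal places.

0.501

Update rule: p ← p + [m·(1−p) − e·p]·Δt with Δt = 1.
  1  |  dp/dt·Δt = -0.052005  |  p_1 = 0.578995
  2  |  dp/dt·Δt = -0.033543  |  p_2 = 0.545452
  3  |  dp/dt·Δt = -0.021635  |  p_3 = 0.523816
  4  |  dp/dt·Δt = -0.013955  |  p_4 = 0.509862
  5  |  dp/dt·Δt = -0.009001  |  p_5 = 0.500861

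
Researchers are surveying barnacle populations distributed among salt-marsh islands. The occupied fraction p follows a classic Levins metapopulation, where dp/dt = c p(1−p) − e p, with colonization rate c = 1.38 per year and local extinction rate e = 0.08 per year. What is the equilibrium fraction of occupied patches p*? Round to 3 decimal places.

Setting dp/dt = 0 and dividing through by p* gives c·(1−p*) = e.
So p* = 1 − e/c = 1 − 0.08/1.38 = 1 − 0.0580 = 0.9420.

0.942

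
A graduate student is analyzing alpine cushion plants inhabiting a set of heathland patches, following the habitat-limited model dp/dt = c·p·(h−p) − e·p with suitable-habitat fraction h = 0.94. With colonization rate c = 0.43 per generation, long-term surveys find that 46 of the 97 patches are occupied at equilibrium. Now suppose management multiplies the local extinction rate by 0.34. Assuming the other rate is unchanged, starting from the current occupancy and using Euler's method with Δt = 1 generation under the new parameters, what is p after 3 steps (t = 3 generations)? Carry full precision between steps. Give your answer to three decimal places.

0.641

Observed p* = 46/97 = 0.47423.
Balance c(h−p*) = e gives e = 0.43×(0.94 − 0.47423) = 0.20028.
Starting from p₀ = 0.47423; update p ← p + (dp/dt)·Δt with the new parameters.
step 1: Δp = +0.06269, p = 0.53691
step 2: Δp = +0.05650, p = 0.59341
step 3: Δp = +0.04803, p = 0.64144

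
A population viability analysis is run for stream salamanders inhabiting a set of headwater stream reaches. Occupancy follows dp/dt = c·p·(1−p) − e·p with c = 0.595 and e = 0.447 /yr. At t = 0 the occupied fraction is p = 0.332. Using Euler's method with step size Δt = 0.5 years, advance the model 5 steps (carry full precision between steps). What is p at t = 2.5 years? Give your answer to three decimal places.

0.299

Update rule: p ← p + [c·p·(1−p) − e·p]·Δt with Δt = 0.5.
p: 0.33200 → 0.32378  (Δp = -0.00822)
p: 0.32378 → 0.31655  (Δp = -0.00723)
p: 0.31655 → 0.31016  (Δp = -0.00639)
p: 0.31016 → 0.30450  (Δp = -0.00567)
p: 0.30450 → 0.29944  (Δp = -0.00505)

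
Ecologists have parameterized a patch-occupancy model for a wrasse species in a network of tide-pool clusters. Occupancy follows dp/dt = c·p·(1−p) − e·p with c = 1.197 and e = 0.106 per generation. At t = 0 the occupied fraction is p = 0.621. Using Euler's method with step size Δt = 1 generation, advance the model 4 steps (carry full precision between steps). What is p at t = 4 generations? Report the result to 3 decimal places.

Update rule: p ← p + [c·p·(1−p) − e·p]·Δt with Δt = 1.
step 1: Δp = +0.21590, p = 0.83690
step 2: Δp = +0.07468, p = 0.91158
step 3: Δp = -0.00014, p = 0.91143
step 4: Δp = +0.00001, p = 0.91145

0.911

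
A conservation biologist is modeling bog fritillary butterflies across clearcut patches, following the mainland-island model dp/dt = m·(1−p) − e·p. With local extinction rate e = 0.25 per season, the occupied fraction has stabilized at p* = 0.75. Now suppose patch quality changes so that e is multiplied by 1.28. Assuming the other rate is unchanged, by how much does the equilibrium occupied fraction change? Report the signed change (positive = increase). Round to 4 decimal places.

-0.0491

Balance m(1−p*) = e·p* gives m = e·p*/(1−p*) = 0.25×0.75000/0.25000 = 0.75000.
New p* = m/(m+e) = 0.75000/(0.75000+0.32000) = 0.70093.
Δp* = 0.70093 − 0.75000 = -0.04907.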